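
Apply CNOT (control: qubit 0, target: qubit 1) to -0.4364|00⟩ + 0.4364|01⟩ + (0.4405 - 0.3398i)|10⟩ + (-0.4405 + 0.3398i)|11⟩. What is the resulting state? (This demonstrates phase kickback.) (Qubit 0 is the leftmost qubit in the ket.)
-0.4364|00⟩ + 0.4364|01⟩ + (-0.4405 + 0.3398i)|10⟩ + (0.4405 - 0.3398i)|11⟩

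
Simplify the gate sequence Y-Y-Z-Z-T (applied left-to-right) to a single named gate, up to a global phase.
T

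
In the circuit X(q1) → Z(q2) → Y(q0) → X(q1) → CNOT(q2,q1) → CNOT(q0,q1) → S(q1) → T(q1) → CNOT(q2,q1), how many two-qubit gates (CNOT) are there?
3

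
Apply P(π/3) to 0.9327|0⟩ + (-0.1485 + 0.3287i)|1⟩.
0.9327|0⟩ + (-0.3589 + 0.03575i)|1⟩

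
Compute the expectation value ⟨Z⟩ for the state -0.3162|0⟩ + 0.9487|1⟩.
-0.8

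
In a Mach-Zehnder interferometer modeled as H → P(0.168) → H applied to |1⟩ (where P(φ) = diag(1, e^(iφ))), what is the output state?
(0.007039 - 0.08361i)|0⟩ + (0.993 + 0.08361i)|1⟩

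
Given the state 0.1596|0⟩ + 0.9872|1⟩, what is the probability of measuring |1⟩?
0.9746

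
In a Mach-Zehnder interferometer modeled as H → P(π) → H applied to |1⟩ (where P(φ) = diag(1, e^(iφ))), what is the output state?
|0⟩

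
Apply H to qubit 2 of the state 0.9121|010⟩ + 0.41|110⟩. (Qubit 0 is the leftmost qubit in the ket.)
0.645|010⟩ + 0.645|011⟩ + 0.2899|110⟩ + 0.2899|111⟩

H on qubit 2 mixes each pair of kets that differ only in qubit 2: amplitudes (a, b) of (|…0…⟩, |…1…⟩) become ((a + b)/√2, (a − b)/√2). Kets absent from the input have amplitude 0.
(|010⟩, |011⟩): (a, b) = (0.9121, 0) → (0.645, 0.645)
(|110⟩, |111⟩): (a, b) = (0.41, 0) → (0.2899, 0.2899)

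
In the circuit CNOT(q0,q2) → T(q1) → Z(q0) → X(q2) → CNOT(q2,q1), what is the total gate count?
5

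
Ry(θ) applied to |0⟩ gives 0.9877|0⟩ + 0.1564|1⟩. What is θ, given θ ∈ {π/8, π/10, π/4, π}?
π/10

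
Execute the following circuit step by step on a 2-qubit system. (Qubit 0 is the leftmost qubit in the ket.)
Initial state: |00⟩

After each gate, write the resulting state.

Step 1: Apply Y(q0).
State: i|10⟩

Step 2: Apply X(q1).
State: i|11⟩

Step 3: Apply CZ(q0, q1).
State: -i|11⟩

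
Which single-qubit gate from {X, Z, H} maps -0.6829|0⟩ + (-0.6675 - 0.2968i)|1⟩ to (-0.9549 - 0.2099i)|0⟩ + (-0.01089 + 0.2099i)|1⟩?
H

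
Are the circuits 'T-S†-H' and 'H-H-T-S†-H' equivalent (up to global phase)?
Yes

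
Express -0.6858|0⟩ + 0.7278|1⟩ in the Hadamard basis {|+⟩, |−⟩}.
0.0297|+⟩ - 0.9996|−⟩

With |ψ⟩ = α|0⟩ + β|1⟩, the Hadamard-basis coefficients are ⟨+|ψ⟩ = (α + β)/√2 and ⟨−|ψ⟩ = (α − β)/√2.
Here α = -0.6858, β = 0.7278: (α + β)/√2 = 0.0297, (α − β)/√2 = -0.9996.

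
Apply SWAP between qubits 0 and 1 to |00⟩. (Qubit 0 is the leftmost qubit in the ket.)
|00⟩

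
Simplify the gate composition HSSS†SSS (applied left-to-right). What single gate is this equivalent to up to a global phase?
H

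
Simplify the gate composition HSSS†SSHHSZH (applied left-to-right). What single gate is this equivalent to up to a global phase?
X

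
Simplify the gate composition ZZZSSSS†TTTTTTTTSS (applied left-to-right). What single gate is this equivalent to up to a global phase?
Z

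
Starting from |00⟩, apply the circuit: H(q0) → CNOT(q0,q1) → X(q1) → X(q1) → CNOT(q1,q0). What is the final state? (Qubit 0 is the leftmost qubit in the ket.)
1/√2|00⟩ + 1/√2|01⟩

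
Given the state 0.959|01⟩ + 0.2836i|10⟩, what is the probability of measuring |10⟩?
0.08043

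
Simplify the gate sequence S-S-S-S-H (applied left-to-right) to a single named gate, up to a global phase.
H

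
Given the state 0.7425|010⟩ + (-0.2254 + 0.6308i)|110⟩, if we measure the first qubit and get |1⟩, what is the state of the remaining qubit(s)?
(-0.3365 + 0.9417i)|10⟩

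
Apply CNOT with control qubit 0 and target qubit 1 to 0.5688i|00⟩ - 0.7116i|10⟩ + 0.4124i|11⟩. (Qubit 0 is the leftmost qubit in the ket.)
0.5688i|00⟩ + 0.4124i|10⟩ - 0.7116i|11⟩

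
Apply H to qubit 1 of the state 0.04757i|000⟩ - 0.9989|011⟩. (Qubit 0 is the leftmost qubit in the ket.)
0.03364i|000⟩ - 0.7063|001⟩ + 0.03364i|010⟩ + 0.7063|011⟩

H on qubit 1 mixes each pair of kets that differ only in qubit 1: amplitudes (a, b) of (|…0…⟩, |…1…⟩) become ((a + b)/√2, (a − b)/√2). Kets absent from the input have amplitude 0.
(|000⟩, |010⟩): (a, b) = (0.04757i, 0) → (0.03364i, 0.03364i)
(|001⟩, |011⟩): (a, b) = (0, -0.9989) → (-0.7063, 0.7063)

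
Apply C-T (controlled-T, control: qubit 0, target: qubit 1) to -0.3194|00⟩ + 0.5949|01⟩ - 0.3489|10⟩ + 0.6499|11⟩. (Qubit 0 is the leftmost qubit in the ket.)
-0.3194|00⟩ + 0.5949|01⟩ - 0.3489|10⟩ + (0.4595 + 0.4595i)|11⟩

C-T leaves the control-|0⟩ kets |00⟩, |01⟩ unchanged and applies T to qubit 1 on the control-|1⟩ pair (|10⟩, |11⟩).
T = [[1, 0], [0, (1/√2 + (1/√2)i)]].
With a = amp(|10⟩) = -0.3489 and b = amp(|11⟩) = 0.6499:
new amp(|10⟩) = (1)·a = -0.3489
new amp(|11⟩) = (1/√2 + (1/√2)i)·b = (0.4595 + 0.4595i)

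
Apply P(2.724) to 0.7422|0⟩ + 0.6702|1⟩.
0.7422|0⟩ + (-0.6126 + 0.2718i)|1⟩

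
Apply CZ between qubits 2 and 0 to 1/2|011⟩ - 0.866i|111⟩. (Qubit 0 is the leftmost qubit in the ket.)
1/2|011⟩ + 0.866i|111⟩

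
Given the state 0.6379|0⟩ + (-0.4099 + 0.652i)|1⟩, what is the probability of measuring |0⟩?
0.4069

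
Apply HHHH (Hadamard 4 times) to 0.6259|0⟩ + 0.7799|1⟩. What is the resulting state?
0.6259|0⟩ + 0.7799|1⟩

H² = I, so an even number of Hadamards cancels: H^4 = I and the state is unchanged.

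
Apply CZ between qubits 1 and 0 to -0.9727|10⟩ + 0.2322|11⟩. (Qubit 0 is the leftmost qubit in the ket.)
-0.9727|10⟩ - 0.2322|11⟩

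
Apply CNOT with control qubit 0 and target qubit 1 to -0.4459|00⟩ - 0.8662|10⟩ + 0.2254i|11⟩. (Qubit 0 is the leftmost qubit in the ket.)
-0.4459|00⟩ + 0.2254i|10⟩ - 0.8662|11⟩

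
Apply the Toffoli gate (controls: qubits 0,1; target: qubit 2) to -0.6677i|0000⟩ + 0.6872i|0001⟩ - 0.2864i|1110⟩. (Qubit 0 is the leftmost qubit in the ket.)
-0.6677i|0000⟩ + 0.6872i|0001⟩ - 0.2864i|1100⟩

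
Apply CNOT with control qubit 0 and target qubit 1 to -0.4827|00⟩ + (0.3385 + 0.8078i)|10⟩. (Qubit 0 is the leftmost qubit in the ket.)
-0.4827|00⟩ + (0.3385 + 0.8078i)|11⟩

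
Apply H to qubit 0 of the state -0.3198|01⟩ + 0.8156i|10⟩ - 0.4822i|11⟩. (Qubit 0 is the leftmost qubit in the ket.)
0.5767i|00⟩ + (-0.2261 - 0.341i)|01⟩ - 0.5767i|10⟩ + (-0.2261 + 0.341i)|11⟩

H on qubit 0 mixes each pair of kets that differ only in qubit 0: amplitudes (a, b) of (|…0…⟩, |…1…⟩) become ((a + b)/√2, (a − b)/√2). Kets absent from the input have amplitude 0.
(|00⟩, |10⟩): (a, b) = (0, 0.8156i) → (0.5767i, -0.5767i)
(|01⟩, |11⟩): (a, b) = (-0.3198, -0.4822i) → ((-0.2261 - 0.341i), (-0.2261 + 0.341i))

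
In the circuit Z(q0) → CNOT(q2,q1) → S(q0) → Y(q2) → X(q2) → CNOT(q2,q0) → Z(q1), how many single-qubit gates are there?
5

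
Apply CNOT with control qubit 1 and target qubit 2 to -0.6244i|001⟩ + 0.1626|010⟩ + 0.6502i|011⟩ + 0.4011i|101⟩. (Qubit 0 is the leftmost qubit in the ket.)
-0.6244i|001⟩ + 0.6502i|010⟩ + 0.1626|011⟩ + 0.4011i|101⟩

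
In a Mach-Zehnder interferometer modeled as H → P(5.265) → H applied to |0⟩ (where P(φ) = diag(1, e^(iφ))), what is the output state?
(0.7625 - 0.4256i)|0⟩ + (0.2375 + 0.4256i)|1⟩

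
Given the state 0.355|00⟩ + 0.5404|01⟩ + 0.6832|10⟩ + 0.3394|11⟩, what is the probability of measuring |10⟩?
0.4668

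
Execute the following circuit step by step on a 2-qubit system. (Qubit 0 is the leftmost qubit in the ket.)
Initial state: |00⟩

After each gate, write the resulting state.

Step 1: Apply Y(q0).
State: i|10⟩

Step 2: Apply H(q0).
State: (1/√2)i|00⟩ - (1/√2)i|10⟩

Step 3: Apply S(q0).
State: (1/√2)i|00⟩ + 1/√2|10⟩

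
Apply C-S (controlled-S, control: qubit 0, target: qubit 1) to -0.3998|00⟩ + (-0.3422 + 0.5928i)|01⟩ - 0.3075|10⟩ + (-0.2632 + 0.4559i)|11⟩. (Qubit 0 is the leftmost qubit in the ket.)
-0.3998|00⟩ + (-0.3422 + 0.5928i)|01⟩ - 0.3075|10⟩ + (-0.4559 - 0.2632i)|11⟩

C-S leaves the control-|0⟩ kets |00⟩, |01⟩ unchanged and applies S to qubit 1 on the control-|1⟩ pair (|10⟩, |11⟩).
S = [[1, 0], [0, i]].
With a = amp(|10⟩) = -0.3075 and b = amp(|11⟩) = (-0.2632 + 0.4559i):
new amp(|10⟩) = (1)·a = -0.3075
new amp(|11⟩) = (i)·b = (-0.4559 - 0.2632i)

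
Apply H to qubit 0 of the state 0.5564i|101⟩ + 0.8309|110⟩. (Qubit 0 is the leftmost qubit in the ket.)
0.3934i|001⟩ + 0.5875|010⟩ - 0.3934i|101⟩ - 0.5875|110⟩

H on qubit 0 mixes each pair of kets that differ only in qubit 0: amplitudes (a, b) of (|…0…⟩, |…1…⟩) become ((a + b)/√2, (a − b)/√2). Kets absent from the input have amplitude 0.
(|001⟩, |101⟩): (a, b) = (0, 0.5564i) → (0.3934i, -0.3934i)
(|010⟩, |110⟩): (a, b) = (0, 0.8309) → (0.5875, -0.5875)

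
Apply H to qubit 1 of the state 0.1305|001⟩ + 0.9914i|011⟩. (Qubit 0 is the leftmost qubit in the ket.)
(0.09228 + 0.701i)|001⟩ + (0.09228 - 0.701i)|011⟩

H on qubit 1 mixes each pair of kets that differ only in qubit 1: amplitudes (a, b) of (|…0…⟩, |…1…⟩) become ((a + b)/√2, (a − b)/√2). Kets absent from the input have amplitude 0.
(|001⟩, |011⟩): (a, b) = (0.1305, 0.9914i) → ((0.09228 + 0.701i), (0.09228 - 0.701i))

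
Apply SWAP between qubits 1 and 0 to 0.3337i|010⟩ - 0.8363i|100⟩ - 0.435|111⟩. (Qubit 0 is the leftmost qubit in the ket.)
-0.8363i|010⟩ + 0.3337i|100⟩ - 0.435|111⟩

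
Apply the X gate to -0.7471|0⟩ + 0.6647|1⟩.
0.6647|0⟩ - 0.7471|1⟩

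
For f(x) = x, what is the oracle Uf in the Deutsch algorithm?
CNOT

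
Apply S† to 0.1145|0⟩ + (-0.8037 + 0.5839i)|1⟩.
0.1145|0⟩ + (0.5839 + 0.8037i)|1⟩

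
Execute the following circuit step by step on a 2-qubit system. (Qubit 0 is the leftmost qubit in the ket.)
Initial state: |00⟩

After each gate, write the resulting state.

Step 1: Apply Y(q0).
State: i|10⟩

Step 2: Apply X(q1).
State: i|11⟩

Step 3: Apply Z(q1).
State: -i|11⟩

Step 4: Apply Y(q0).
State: -|01⟩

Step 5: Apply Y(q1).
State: i|00⟩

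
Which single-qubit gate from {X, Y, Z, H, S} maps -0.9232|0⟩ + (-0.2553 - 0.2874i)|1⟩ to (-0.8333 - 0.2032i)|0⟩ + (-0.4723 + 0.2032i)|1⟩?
H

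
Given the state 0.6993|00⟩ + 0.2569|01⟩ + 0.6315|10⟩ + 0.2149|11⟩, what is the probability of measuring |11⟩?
0.04618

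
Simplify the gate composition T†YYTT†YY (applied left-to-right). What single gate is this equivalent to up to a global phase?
T†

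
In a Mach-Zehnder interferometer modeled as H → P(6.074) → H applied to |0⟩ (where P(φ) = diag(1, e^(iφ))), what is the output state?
(0.9891 - 0.1038i)|0⟩ + (0.0109 + 0.1038i)|1⟩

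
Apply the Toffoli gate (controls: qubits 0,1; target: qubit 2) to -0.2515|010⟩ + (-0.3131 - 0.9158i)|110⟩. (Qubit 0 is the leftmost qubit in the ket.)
-0.2515|010⟩ + (-0.3131 - 0.9158i)|111⟩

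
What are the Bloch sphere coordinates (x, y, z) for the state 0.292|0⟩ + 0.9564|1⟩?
(0.5585, 0, -0.8294)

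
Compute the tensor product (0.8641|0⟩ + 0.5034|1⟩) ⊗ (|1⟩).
0.8641|01⟩ + 0.5034|11⟩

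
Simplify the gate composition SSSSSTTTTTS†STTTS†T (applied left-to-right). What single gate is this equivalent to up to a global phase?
T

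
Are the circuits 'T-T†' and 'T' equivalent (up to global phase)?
No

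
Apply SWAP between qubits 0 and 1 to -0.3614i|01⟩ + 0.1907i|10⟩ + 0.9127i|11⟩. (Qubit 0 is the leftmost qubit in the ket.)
0.1907i|01⟩ - 0.3614i|10⟩ + 0.9127i|11⟩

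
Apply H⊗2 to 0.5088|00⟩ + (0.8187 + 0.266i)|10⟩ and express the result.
(0.6638 + 0.133i)|00⟩ + (0.6638 + 0.133i)|01⟩ + (-0.155 - 0.133i)|10⟩ + (-0.155 - 0.133i)|11⟩

H⊗2 gives amp(|y⟩) = (1/2) Σ_x (−1)^(x·y) amp(|x⟩), where x·y is the number of positions in which both x and y have a 1.
|00⟩: (0.5088 + (0.8187 + 0.266i))/2 = (0.6638 + 0.133i)
|01⟩: (0.5088 + (0.8187 + 0.266i))/2 = (0.6638 + 0.133i)
|10⟩: (0.5088 - (0.8187 + 0.266i))/2 = (-0.155 - 0.133i)
|11⟩: (0.5088 - (0.8187 + 0.266i))/2 = (-0.155 - 0.133i)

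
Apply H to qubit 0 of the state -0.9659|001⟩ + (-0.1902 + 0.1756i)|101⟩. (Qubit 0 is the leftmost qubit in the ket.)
(-0.8175 + 0.1242i)|001⟩ + (-0.5485 - 0.1242i)|101⟩

H on qubit 0 mixes each pair of kets that differ only in qubit 0: amplitudes (a, b) of (|…0…⟩, |…1…⟩) become ((a + b)/√2, (a − b)/√2). Kets absent from the input have amplitude 0.
(|001⟩, |101⟩): (a, b) = (-0.9659, (-0.1902 + 0.1756i)) → ((-0.8175 + 0.1242i), (-0.5485 - 0.1242i))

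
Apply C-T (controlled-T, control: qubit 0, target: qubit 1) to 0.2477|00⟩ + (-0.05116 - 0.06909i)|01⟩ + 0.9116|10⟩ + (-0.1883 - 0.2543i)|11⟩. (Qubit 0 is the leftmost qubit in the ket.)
0.2477|00⟩ + (-0.05116 - 0.06909i)|01⟩ + 0.9116|10⟩ + (0.04667 - 0.313i)|11⟩

C-T leaves the control-|0⟩ kets |00⟩, |01⟩ unchanged and applies T to qubit 1 on the control-|1⟩ pair (|10⟩, |11⟩).
T = [[1, 0], [0, (1/√2 + (1/√2)i)]].
With a = amp(|10⟩) = 0.9116 and b = amp(|11⟩) = (-0.1883 - 0.2543i):
new amp(|10⟩) = (1)·a = 0.9116
new amp(|11⟩) = (1/√2 + (1/√2)i)·b = (0.04667 - 0.313i)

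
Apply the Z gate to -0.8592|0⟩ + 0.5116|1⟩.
-0.8592|0⟩ - 0.5116|1⟩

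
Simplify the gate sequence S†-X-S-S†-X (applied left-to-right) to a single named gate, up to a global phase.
S†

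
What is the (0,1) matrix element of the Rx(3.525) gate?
-0.9817i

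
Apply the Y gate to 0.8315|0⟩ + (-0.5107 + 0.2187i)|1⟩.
(0.2187 + 0.5107i)|0⟩ + 0.8315i|1⟩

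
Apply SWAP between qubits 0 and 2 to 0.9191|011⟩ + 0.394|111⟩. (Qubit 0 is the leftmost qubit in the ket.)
0.9191|110⟩ + 0.394|111⟩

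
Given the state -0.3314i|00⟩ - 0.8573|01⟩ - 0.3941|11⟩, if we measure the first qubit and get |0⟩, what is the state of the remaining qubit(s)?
-0.3606i|0⟩ - 0.9327|1⟩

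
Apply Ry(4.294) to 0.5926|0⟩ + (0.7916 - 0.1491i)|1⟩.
(-0.9867 + 0.125i)|0⟩ + (0.06562 + 0.08124i)|1⟩

Ry(4.294) = [[cos(θ/2), −sin(θ/2)], [sin(θ/2), cos(θ/2)]]; θ = 4.294, cos(θ/2) ≈ -0.544845, sin(θ/2) ≈ 0.838537.
With a = amp(|0⟩) = 0.5926 and b = amp(|1⟩) = (0.7916 - 0.1491i):
new amp(|0⟩) = (-0.544845)·a + (-0.838537)·b = (-0.9867 + 0.125i)
new amp(|1⟩) = (0.838537)·a + (-0.544845)·b = (0.06562 + 0.08124i)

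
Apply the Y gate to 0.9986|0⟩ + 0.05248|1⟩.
-0.05248i|0⟩ + 0.9986i|1⟩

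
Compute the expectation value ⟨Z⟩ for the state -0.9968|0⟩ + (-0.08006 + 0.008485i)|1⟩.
0.9871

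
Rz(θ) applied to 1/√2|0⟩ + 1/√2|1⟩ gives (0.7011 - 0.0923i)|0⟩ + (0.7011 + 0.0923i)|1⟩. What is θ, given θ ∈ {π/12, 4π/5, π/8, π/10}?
π/12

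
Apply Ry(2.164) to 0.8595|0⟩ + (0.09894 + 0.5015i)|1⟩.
(0.3162 - 0.4428i)|0⟩ + (0.8053 + 0.2355i)|1⟩

Ry(2.164) = [[cos(θ/2), −sin(θ/2)], [sin(θ/2), cos(θ/2)]]; θ = 2.164, cos(θ/2) ≈ 0.469564, sin(θ/2) ≈ 0.882899.
With a = amp(|0⟩) = 0.8595 and b = amp(|1⟩) = (0.09894 + 0.5015i):
new amp(|0⟩) = (0.469564)·a + (-0.882899)·b = (0.3162 - 0.4428i)
new amp(|1⟩) = (0.882899)·a + (0.469564)·b = (0.8053 + 0.2355i)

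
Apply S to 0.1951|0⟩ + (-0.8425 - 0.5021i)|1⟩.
0.1951|0⟩ + (0.5021 - 0.8425i)|1⟩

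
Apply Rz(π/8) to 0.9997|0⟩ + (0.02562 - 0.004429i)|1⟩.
(0.9805 - 0.195i)|0⟩ + (0.02599 + 0.0006543i)|1⟩

Rz(π/8) = [[e^(−iθ/2), 0], [0, e^(iθ/2)]] with e^(±iθ/2) = cos(θ/2) ± i·sin(θ/2); θ = π/8, cos(θ/2) ≈ 0.980785, sin(θ/2) ≈ 0.19509.
With a = amp(|0⟩) = 0.9997 and b = amp(|1⟩) = (0.02562 - 0.004429i):
new amp(|0⟩) = (0.980785 - 0.19509i)·a = (0.9805 - 0.195i)
new amp(|1⟩) = (0.980785 + 0.19509i)·b = (0.02599 + 0.0006543i)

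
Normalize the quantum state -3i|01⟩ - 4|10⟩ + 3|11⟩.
-0.5145i|01⟩ - 0.686|10⟩ + 0.5145|11⟩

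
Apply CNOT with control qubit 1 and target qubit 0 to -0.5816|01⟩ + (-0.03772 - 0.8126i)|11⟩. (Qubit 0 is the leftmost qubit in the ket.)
(-0.03772 - 0.8126i)|01⟩ - 0.5816|11⟩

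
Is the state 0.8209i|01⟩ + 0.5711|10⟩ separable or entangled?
Entangled

Writing the state as a|00⟩ + b|01⟩ + c|10⟩ + d|11⟩, it is a product state iff ad − bc = 0.
Here (a, b, c, d) = (0, 0.8209i, 0.5711, 0): ad − bc = (0)(0) − (0.8209i)(0.5711) = -0.4688i ≠ 0, so the state is entangled.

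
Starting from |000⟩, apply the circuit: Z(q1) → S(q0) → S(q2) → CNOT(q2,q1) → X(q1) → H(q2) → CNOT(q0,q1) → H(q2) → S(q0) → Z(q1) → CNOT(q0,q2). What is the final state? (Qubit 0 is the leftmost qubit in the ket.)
-|010⟩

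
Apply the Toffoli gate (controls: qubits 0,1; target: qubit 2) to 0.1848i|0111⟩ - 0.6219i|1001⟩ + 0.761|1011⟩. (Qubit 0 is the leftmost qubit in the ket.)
0.1848i|0111⟩ - 0.6219i|1001⟩ + 0.761|1011⟩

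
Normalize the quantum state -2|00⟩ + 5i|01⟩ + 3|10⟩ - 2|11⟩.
-0.3086|00⟩ + 0.7715i|01⟩ + 0.4629|10⟩ - 0.3086|11⟩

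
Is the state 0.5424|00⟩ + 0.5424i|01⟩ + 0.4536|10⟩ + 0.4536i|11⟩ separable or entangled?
Separable

Writing the state as a|00⟩ + b|01⟩ + c|10⟩ + d|11⟩, it is a product state iff ad − bc = 0.
Here (a, b, c, d) = (0.5424, 0.5424i, 0.4536, 0.4536i): ad − bc = (0.5424)(0.4536i) − (0.5424i)(0.4536) = 0, so the state is separable.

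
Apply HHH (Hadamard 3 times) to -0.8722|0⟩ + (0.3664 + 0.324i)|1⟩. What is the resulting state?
(-0.3577 + 0.2291i)|0⟩ + (-0.8758 - 0.2291i)|1⟩

H² = I, so H^3 = H: a single Hadamard. With (a, b) = (-0.8722, (0.3664 + 0.324i)), H gives ((a + b)/√2, (a − b)/√2) = ((-0.3577 + 0.2291i), (-0.8758 - 0.2291i)).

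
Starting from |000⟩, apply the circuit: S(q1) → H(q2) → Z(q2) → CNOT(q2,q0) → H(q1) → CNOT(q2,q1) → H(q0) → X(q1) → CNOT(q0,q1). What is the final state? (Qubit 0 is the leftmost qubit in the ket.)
1/√8|000⟩ - 1/√8|001⟩ + 1/√8|010⟩ - 1/√8|011⟩ + 1/√8|100⟩ + 1/√8|101⟩ + 1/√8|110⟩ + 1/√8|111⟩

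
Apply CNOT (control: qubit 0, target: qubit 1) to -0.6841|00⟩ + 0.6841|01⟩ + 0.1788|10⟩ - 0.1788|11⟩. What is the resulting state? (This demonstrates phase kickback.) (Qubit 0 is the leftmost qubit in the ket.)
-0.6841|00⟩ + 0.6841|01⟩ - 0.1788|10⟩ + 0.1788|11⟩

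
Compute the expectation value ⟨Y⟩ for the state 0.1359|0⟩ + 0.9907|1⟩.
0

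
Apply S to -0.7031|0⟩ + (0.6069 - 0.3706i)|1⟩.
-0.7031|0⟩ + (0.3706 + 0.6069i)|1⟩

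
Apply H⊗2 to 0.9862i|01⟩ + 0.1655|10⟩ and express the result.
(0.08275 + 0.4931i)|00⟩ + (0.08275 - 0.4931i)|01⟩ + (-0.08275 + 0.4931i)|10⟩ + (-0.08275 - 0.4931i)|11⟩

H⊗2 gives amp(|y⟩) = (1/2) Σ_x (−1)^(x·y) amp(|x⟩), where x·y is the number of positions in which both x and y have a 1.
|00⟩: (0.9862i + 0.1655)/2 = (0.08275 + 0.4931i)
|01⟩: (-0.9862i + 0.1655)/2 = (0.08275 - 0.4931i)
|10⟩: (0.9862i - 0.1655)/2 = (-0.08275 + 0.4931i)
|11⟩: (-0.9862i - 0.1655)/2 = (-0.08275 - 0.4931i)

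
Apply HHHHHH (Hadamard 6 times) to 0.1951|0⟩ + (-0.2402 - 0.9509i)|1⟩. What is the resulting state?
0.1951|0⟩ + (-0.2402 - 0.9509i)|1⟩

H² = I, so an even number of Hadamards cancels: H^6 = I and the state is unchanged.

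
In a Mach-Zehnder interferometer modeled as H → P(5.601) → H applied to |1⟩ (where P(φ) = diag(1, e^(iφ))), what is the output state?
(0.1119 + 0.3152i)|0⟩ + (0.8881 - 0.3152i)|1⟩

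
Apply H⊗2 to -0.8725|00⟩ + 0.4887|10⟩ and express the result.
-0.1919|00⟩ - 0.1919|01⟩ - 0.6806|10⟩ - 0.6806|11⟩

H⊗2 gives amp(|y⟩) = (1/2) Σ_x (−1)^(x·y) amp(|x⟩), where x·y is the number of positions in which both x and y have a 1.
|00⟩: (-0.8725 + 0.4887)/2 = -0.1919
|01⟩: (-0.8725 + 0.4887)/2 = -0.1919
|10⟩: (-0.8725 - 0.4887)/2 = -0.6806
|11⟩: (-0.8725 - 0.4887)/2 = -0.6806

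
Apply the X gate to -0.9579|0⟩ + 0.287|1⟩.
0.287|0⟩ - 0.9579|1⟩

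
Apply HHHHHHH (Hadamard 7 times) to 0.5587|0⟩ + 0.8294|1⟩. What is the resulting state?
0.9815|0⟩ - 0.1914|1⟩

H² = I, so H^7 = H: a single Hadamard. With (a, b) = (0.5587, 0.8294), H gives ((a + b)/√2, (a − b)/√2) = (0.9815, -0.1914).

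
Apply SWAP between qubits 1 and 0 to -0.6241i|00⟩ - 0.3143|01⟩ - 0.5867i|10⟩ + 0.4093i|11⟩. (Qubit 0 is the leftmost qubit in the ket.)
-0.6241i|00⟩ - 0.5867i|01⟩ - 0.3143|10⟩ + 0.4093i|11⟩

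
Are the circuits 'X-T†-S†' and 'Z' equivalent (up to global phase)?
No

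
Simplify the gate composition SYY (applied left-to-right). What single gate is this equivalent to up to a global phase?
S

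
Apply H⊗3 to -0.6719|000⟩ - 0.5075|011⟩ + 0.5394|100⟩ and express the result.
-0.2263|000⟩ + 0.1326|001⟩ + 0.1326|010⟩ - 0.2263|011⟩ - 0.6077|100⟩ - 0.2488|101⟩ - 0.2488|110⟩ - 0.6077|111⟩

H⊗3 gives amp(|y⟩) = (1/2√2) Σ_x (−1)^(x·y) amp(|x⟩), where x·y is the number of positions in which both x and y have a 1.
|000⟩: (-0.6719 - 0.5075 + 0.5394)/(2√2) = -0.2263
|001⟩: (-0.6719 + 0.5075 + 0.5394)/(2√2) = 0.1326
|010⟩: (-0.6719 + 0.5075 + 0.5394)/(2√2) = 0.1326
|011⟩: (-0.6719 - 0.5075 + 0.5394)/(2√2) = -0.2263
|100⟩: (-0.6719 - 0.5075 - 0.5394)/(2√2) = -0.6077
|101⟩: (-0.6719 + 0.5075 - 0.5394)/(2√2) = -0.2488
|110⟩: (-0.6719 + 0.5075 - 0.5394)/(2√2) = -0.2488
|111⟩: (-0.6719 - 0.5075 - 0.5394)/(2√2) = -0.6077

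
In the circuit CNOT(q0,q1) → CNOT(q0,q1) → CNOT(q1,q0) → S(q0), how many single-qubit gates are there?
1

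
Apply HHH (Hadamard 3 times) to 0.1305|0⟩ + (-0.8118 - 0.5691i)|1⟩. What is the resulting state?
(-0.4818 - 0.4024i)|0⟩ + (0.6663 + 0.4024i)|1⟩

H² = I, so H^3 = H: a single Hadamard. With (a, b) = (0.1305, (-0.8118 - 0.5691i)), H gives ((a + b)/√2, (a − b)/√2) = ((-0.4818 - 0.4024i), (0.6663 + 0.4024i)).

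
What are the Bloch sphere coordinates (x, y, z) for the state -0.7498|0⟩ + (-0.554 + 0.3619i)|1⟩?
(0.8308, -0.5427, 0.1243)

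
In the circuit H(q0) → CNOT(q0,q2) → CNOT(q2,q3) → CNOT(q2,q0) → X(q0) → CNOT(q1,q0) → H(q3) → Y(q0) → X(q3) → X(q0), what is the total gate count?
10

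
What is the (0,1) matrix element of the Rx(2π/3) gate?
-0.866i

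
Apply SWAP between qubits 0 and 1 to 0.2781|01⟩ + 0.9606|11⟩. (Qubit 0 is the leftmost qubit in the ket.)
0.2781|10⟩ + 0.9606|11⟩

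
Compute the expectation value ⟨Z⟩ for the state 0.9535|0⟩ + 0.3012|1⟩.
0.8184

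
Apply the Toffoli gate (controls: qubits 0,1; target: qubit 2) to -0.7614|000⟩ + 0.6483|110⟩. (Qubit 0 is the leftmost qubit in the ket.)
-0.7614|000⟩ + 0.6483|111⟩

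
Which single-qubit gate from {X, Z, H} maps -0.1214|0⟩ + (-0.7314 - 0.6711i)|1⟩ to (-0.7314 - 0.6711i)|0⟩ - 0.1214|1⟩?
X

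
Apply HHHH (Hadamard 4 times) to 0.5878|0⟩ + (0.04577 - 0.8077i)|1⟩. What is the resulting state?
0.5878|0⟩ + (0.04577 - 0.8077i)|1⟩

H² = I, so an even number of Hadamards cancels: H^4 = I and the state is unchanged.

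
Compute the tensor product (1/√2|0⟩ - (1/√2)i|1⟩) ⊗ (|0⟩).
1/√2|00⟩ - (1/√2)i|10⟩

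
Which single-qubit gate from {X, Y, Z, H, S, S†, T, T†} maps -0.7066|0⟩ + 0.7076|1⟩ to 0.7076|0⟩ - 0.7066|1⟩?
X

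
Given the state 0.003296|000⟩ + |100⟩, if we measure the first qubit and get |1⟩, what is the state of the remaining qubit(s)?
|00⟩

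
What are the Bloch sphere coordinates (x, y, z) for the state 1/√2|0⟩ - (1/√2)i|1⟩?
(0, -1, 0)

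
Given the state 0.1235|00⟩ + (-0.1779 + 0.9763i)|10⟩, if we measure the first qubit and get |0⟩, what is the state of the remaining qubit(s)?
|0⟩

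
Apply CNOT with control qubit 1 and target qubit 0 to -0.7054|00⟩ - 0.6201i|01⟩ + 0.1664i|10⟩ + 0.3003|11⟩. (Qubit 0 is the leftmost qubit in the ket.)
-0.7054|00⟩ + 0.3003|01⟩ + 0.1664i|10⟩ - 0.6201i|11⟩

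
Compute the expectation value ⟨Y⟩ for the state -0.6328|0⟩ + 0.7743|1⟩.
0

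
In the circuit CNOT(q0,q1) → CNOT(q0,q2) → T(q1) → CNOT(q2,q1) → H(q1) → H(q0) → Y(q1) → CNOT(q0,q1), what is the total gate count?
8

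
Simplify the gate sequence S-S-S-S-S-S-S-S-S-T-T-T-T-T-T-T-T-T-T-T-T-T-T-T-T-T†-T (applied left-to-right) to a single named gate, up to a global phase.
S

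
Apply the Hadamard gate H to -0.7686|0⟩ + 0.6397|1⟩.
-0.09115|0⟩ - 0.9958|1⟩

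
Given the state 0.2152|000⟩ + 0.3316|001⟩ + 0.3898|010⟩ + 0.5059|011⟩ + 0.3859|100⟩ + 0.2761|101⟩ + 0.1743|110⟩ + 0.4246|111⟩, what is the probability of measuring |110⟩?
0.03038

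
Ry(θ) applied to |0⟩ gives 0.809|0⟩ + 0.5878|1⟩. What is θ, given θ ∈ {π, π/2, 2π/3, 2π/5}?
2π/5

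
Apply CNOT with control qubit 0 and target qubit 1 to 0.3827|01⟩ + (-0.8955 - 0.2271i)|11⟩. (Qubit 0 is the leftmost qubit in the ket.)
0.3827|01⟩ + (-0.8955 - 0.2271i)|10⟩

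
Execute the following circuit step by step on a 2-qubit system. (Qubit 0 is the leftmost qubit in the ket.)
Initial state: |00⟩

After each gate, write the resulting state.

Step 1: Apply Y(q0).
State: i|10⟩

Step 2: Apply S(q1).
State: i|10⟩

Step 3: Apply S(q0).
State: -|10⟩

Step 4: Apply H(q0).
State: -1/√2|00⟩ + 1/√2|10⟩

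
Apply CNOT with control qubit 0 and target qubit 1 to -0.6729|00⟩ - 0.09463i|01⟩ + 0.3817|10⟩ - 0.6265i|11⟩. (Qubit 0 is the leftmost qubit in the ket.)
-0.6729|00⟩ - 0.09463i|01⟩ - 0.6265i|10⟩ + 0.3817|11⟩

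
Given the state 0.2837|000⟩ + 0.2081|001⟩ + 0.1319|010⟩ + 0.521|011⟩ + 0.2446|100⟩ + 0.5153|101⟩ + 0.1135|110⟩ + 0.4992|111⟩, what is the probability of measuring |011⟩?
0.2714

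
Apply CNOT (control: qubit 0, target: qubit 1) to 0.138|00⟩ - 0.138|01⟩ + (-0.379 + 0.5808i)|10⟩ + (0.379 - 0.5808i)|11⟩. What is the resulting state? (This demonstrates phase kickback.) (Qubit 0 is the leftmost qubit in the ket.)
0.138|00⟩ - 0.138|01⟩ + (0.379 - 0.5808i)|10⟩ + (-0.379 + 0.5808i)|11⟩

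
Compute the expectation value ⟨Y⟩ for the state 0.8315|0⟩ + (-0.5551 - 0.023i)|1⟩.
-0.03825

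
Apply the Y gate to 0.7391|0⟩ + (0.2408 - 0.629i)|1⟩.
(-0.629 - 0.2408i)|0⟩ + 0.7391i|1⟩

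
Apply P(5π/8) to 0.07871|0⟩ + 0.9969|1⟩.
0.07871|0⟩ + (-0.3815 + 0.921i)|1⟩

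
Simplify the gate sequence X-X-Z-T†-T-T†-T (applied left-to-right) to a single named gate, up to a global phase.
Z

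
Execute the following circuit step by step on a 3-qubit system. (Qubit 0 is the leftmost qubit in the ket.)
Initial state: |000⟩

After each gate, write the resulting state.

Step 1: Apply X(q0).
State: |100⟩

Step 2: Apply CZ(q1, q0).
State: |100⟩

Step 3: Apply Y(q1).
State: i|110⟩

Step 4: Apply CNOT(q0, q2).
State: i|111⟩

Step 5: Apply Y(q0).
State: |011⟩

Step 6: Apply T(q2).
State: (1/√2 + (1/√2)i)|011⟩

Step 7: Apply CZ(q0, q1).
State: (1/√2 + (1/√2)i)|011⟩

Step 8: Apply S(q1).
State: (-1/√2 + (1/√2)i)|011⟩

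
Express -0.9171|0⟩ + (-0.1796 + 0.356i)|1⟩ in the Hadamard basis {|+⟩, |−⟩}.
(-0.7755 + 0.2517i)|+⟩ + (-0.5215 - 0.2517i)|−⟩

With |ψ⟩ = α|0⟩ + β|1⟩, the Hadamard-basis coefficients are ⟨+|ψ⟩ = (α + β)/√2 and ⟨−|ψ⟩ = (α − β)/√2.
Here α = -0.9171, β = (-0.1796 + 0.356i): (α + β)/√2 = (-0.7755 + 0.2517i), (α − β)/√2 = (-0.5215 - 0.2517i).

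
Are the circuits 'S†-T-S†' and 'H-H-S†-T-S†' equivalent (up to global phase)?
Yes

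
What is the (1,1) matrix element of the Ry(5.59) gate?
-0.9405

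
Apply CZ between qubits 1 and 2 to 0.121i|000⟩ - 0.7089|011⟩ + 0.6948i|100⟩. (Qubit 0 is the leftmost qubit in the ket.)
0.121i|000⟩ + 0.7089|011⟩ + 0.6948i|100⟩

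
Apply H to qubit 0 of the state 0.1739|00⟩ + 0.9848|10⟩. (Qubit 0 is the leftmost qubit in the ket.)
0.8193|00⟩ - 0.5734|10⟩

H on qubit 0 mixes each pair of kets that differ only in qubit 0: amplitudes (a, b) of (|…0…⟩, |…1…⟩) become ((a + b)/√2, (a − b)/√2). Kets absent from the input have amplitude 0.
(|00⟩, |10⟩): (a, b) = (0.1739, 0.9848) → (0.8193, -0.5734)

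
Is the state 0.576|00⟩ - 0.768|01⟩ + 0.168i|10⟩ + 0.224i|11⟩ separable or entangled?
Entangled

Writing the state as a|00⟩ + b|01⟩ + c|10⟩ + d|11⟩, it is a product state iff ad − bc = 0.
Here (a, b, c, d) = (0.576, -0.768, 0.168i, 0.224i): ad − bc = (0.576)(0.224i) − (-0.768)(0.168i) = 0.258i ≠ 0, so the state is entangled.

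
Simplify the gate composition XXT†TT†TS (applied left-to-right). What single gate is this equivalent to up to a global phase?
S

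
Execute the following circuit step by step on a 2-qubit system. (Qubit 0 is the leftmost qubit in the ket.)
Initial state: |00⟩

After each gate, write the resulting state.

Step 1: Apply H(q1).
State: 1/√2|00⟩ + 1/√2|01⟩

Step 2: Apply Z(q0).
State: 1/√2|00⟩ + 1/√2|01⟩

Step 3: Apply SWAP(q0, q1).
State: 1/√2|00⟩ + 1/√2|10⟩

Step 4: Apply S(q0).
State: 1/√2|00⟩ + (1/√2)i|10⟩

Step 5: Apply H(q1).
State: 1/2|00⟩ + 1/2|01⟩ + (1/2)i|10⟩ + (1/2)i|11⟩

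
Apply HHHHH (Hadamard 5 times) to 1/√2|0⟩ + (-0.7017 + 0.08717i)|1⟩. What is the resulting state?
(0.003823 + 0.06164i)|0⟩ + (0.9962 - 0.06164i)|1⟩

H² = I, so H^5 = H: a single Hadamard. With (a, b) = (1/√2, (-0.7017 + 0.08717i)), H gives ((a + b)/√2, (a − b)/√2) = ((0.003823 + 0.06164i), (0.9962 - 0.06164i)).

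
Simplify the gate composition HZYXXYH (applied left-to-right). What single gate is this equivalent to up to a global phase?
X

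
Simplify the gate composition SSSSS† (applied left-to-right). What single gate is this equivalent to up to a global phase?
S†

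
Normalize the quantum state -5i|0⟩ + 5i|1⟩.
-(1/√2)i|0⟩ + (1/√2)i|1⟩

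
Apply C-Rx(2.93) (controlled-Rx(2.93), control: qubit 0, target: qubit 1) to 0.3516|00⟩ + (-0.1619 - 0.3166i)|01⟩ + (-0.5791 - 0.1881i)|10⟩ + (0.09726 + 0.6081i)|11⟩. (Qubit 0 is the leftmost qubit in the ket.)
0.3516|00⟩ + (-0.1619 - 0.3166i)|01⟩ + (0.5435 - 0.1166i)|10⟩ + (-0.1768 + 0.6401i)|11⟩

C-Rx(2.93) leaves the control-|0⟩ kets |00⟩, |01⟩ unchanged and applies Rx(2.93) to qubit 1 on the control-|1⟩ pair (|10⟩, |11⟩).
Rx(2.93) = [[cos(θ/2), −i·sin(θ/2)], [−i·sin(θ/2), cos(θ/2)]]; θ = 2.93, cos(θ/2) ≈ 0.105599, sin(θ/2) ≈ 0.994409.
With a = amp(|10⟩) = (-0.5791 - 0.1881i) and b = amp(|11⟩) = (0.09726 + 0.6081i):
new amp(|10⟩) = (0.105599)·a + (-0.994409i)·b = (0.5435 - 0.1166i)
new amp(|11⟩) = (-0.994409i)·a + (0.105599)·b = (-0.1768 + 0.6401i)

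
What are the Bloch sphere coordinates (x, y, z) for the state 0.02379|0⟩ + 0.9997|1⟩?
(0.04757, 0, -0.9988)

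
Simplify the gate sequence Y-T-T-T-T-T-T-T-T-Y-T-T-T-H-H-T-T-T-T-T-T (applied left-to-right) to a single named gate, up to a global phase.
T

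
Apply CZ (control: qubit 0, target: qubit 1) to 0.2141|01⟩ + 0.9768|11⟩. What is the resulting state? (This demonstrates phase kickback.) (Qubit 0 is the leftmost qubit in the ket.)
0.2141|01⟩ - 0.9768|11⟩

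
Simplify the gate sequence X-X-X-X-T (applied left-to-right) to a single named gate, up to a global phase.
T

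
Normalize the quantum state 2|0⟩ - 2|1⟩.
1/√2|0⟩ - 1/√2|1⟩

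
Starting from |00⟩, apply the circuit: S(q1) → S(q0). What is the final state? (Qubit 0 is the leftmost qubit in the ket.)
|00⟩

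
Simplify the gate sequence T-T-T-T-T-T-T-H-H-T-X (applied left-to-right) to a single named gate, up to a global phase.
X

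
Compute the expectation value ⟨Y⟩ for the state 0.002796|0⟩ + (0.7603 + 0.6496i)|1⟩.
0.003633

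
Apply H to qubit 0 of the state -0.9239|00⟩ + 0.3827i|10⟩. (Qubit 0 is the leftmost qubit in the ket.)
(-0.6533 + 0.2706i)|00⟩ + (-0.6533 - 0.2706i)|10⟩

H on qubit 0 mixes each pair of kets that differ only in qubit 0: amplitudes (a, b) of (|…0…⟩, |…1…⟩) become ((a + b)/√2, (a − b)/√2). Kets absent from the input have amplitude 0.
(|00⟩, |10⟩): (a, b) = (-0.9239, 0.3827i) → ((-0.6533 + 0.2706i), (-0.6533 - 0.2706i))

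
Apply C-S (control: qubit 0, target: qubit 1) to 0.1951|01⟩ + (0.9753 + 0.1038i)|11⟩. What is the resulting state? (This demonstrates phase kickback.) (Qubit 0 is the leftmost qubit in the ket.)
0.1951|01⟩ + (-0.1038 + 0.9753i)|11⟩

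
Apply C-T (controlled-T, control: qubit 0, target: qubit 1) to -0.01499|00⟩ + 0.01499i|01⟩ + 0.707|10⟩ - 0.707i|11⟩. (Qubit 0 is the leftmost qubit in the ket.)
-0.01499|00⟩ + 0.01499i|01⟩ + 0.707|10⟩ + (0.4999 - 0.4999i)|11⟩

C-T leaves the control-|0⟩ kets |00⟩, |01⟩ unchanged and applies T to qubit 1 on the control-|1⟩ pair (|10⟩, |11⟩).
T = [[1, 0], [0, (1/√2 + (1/√2)i)]].
With a = amp(|10⟩) = 0.707 and b = amp(|11⟩) = -0.707i:
new amp(|10⟩) = (1)·a = 0.707
new amp(|11⟩) = (1/√2 + (1/√2)i)·b = (0.4999 - 0.4999i)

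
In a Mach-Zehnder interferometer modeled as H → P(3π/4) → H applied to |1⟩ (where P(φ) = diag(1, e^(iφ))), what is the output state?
(0.8536 - (1/√8)i)|0⟩ + (0.1464 + (1/√8)i)|1⟩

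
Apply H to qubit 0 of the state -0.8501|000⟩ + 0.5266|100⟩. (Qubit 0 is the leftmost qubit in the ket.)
-0.2287|000⟩ - 0.9735|100⟩

H on qubit 0 mixes each pair of kets that differ only in qubit 0: amplitudes (a, b) of (|…0…⟩, |…1…⟩) become ((a + b)/√2, (a − b)/√2). Kets absent from the input have amplitude 0.
(|000⟩, |100⟩): (a, b) = (-0.8501, 0.5266) → (-0.2287, -0.9735)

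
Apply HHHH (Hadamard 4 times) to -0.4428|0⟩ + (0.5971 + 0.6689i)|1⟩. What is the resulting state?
-0.4428|0⟩ + (0.5971 + 0.6689i)|1⟩

H² = I, so an even number of Hadamards cancels: H^4 = I and the state is unchanged.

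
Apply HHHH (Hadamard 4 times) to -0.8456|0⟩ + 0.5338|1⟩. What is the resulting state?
-0.8456|0⟩ + 0.5338|1⟩

H² = I, so an even number of Hadamards cancels: H^4 = I and the state is unchanged.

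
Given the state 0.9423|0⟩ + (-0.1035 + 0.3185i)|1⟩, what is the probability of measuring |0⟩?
0.8879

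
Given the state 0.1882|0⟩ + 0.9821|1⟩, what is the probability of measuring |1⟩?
0.9645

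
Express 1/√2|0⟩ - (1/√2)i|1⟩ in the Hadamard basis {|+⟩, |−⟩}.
(1/2 - (1/2)i)|+⟩ + (1/2 + (1/2)i)|−⟩

With |ψ⟩ = α|0⟩ + β|1⟩, the Hadamard-basis coefficients are ⟨+|ψ⟩ = (α + β)/√2 and ⟨−|ψ⟩ = (α − β)/√2.
Here α = 1/√2, β = -(1/√2)i: (α + β)/√2 = (1/2 - (1/2)i), (α − β)/√2 = (1/2 + (1/2)i).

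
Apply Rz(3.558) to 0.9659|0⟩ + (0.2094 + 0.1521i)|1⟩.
(-0.1997 - 0.945i)|0⟩ + (-0.1921 + 0.1734i)|1⟩

Rz(3.558) = [[e^(−iθ/2), 0], [0, e^(iθ/2)]] with e^(±iθ/2) = cos(θ/2) ± i·sin(θ/2); θ = 3.558, cos(θ/2) ≈ -0.206703, sin(θ/2) ≈ 0.978404.
With a = amp(|0⟩) = 0.9659 and b = amp(|1⟩) = (0.2094 + 0.1521i):
new amp(|0⟩) = (-0.206703 - 0.978404i)·a = (-0.1997 - 0.945i)
new amp(|1⟩) = (-0.206703 + 0.978404i)·b = (-0.1921 + 0.1734i)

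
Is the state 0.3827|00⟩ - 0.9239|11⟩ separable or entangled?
Entangled

Writing the state as a|00⟩ + b|01⟩ + c|10⟩ + d|11⟩, it is a product state iff ad − bc = 0.
Here (a, b, c, d) = (0.3827, 0, 0, -0.9239): ad − bc = (0.3827)(-0.9239) − (0)(0) = -0.3536 ≠ 0, so the state is entangled.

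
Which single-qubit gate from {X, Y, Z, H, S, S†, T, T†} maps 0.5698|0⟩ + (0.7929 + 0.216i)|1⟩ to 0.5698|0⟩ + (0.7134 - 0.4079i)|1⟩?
T†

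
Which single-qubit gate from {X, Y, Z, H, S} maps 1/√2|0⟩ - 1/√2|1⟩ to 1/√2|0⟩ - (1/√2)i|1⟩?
S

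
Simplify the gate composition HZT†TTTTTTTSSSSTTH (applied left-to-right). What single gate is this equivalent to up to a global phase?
X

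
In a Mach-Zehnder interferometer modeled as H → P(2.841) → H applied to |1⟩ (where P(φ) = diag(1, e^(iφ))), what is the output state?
(0.9776 - 0.148i)|0⟩ + (0.02242 + 0.148i)|1⟩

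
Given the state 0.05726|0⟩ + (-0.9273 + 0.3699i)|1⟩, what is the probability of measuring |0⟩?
0.003279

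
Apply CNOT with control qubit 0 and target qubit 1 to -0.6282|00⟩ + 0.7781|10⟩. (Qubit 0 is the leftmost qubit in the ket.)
-0.6282|00⟩ + 0.7781|11⟩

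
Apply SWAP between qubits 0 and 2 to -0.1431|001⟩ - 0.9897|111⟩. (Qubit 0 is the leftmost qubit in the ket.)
-0.1431|100⟩ - 0.9897|111⟩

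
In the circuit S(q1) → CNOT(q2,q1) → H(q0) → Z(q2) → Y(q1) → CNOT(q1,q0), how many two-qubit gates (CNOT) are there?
2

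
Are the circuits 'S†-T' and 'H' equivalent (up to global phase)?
No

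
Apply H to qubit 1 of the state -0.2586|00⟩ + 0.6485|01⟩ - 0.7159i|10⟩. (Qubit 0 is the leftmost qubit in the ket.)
0.2757|00⟩ - 0.6414|01⟩ - 0.5062i|10⟩ - 0.5062i|11⟩

H on qubit 1 mixes each pair of kets that differ only in qubit 1: amplitudes (a, b) of (|…0…⟩, |…1…⟩) become ((a + b)/√2, (a − b)/√2). Kets absent from the input have amplitude 0.
(|00⟩, |01⟩): (a, b) = (-0.2586, 0.6485) → (0.2757, -0.6414)
(|10⟩, |11⟩): (a, b) = (-0.7159i, 0) → (-0.5062i, -0.5062i)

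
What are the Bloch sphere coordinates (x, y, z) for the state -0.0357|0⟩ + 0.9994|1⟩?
(-0.07136, 0, -0.9975)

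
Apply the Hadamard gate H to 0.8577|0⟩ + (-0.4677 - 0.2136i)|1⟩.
(0.2758 - 0.151i)|0⟩ + (0.9372 + 0.151i)|1⟩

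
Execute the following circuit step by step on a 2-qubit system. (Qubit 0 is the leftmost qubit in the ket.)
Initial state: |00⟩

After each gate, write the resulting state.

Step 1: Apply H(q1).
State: 1/√2|00⟩ + 1/√2|01⟩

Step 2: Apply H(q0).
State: 1/2|00⟩ + 1/2|01⟩ + 1/2|10⟩ + 1/2|11⟩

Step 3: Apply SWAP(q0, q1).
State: 1/2|00⟩ + 1/2|01⟩ + 1/2|10⟩ + 1/2|11⟩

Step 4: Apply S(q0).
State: 1/2|00⟩ + 1/2|01⟩ + (1/2)i|10⟩ + (1/2)i|11⟩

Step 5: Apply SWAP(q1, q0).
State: 1/2|00⟩ + (1/2)i|01⟩ + 1/2|10⟩ + (1/2)i|11⟩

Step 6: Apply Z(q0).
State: 1/2|00⟩ + (1/2)i|01⟩ - 1/2|10⟩ - (1/2)i|11⟩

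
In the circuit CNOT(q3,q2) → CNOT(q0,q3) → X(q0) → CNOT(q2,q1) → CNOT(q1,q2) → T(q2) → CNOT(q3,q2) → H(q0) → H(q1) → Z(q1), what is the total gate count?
10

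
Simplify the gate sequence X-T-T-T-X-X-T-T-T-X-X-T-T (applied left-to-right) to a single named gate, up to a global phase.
X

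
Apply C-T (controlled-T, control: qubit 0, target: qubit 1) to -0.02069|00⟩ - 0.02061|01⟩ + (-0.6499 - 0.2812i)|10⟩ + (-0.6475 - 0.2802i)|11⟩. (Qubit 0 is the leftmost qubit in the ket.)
-0.02069|00⟩ - 0.02061|01⟩ + (-0.6499 - 0.2812i)|10⟩ + (-0.2597 - 0.656i)|11⟩

C-T leaves the control-|0⟩ kets |00⟩, |01⟩ unchanged and applies T to qubit 1 on the control-|1⟩ pair (|10⟩, |11⟩).
T = [[1, 0], [0, (1/√2 + (1/√2)i)]].
With a = amp(|10⟩) = (-0.6499 - 0.2812i) and b = amp(|11⟩) = (-0.6475 - 0.2802i):
new amp(|10⟩) = (1)·a = (-0.6499 - 0.2812i)
new amp(|11⟩) = (1/√2 + (1/√2)i)·b = (-0.2597 - 0.656i)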